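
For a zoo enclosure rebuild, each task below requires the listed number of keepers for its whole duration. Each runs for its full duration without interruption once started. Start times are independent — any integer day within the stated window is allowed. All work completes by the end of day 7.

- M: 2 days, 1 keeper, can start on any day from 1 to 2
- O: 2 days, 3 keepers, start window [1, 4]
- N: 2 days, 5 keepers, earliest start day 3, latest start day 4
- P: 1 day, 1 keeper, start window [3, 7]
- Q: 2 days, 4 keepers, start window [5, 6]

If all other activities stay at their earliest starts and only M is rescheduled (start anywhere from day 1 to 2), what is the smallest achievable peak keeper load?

6

M@1: d1:4  d2:4  d3:6  d4:5  d5:4  d6:4  d7:0 → peak 6
M@2: d1:3  d2:4  d3:7  d4:5  d5:4  d6:4  d7:0 → peak 7
Best is M@1, peak 6.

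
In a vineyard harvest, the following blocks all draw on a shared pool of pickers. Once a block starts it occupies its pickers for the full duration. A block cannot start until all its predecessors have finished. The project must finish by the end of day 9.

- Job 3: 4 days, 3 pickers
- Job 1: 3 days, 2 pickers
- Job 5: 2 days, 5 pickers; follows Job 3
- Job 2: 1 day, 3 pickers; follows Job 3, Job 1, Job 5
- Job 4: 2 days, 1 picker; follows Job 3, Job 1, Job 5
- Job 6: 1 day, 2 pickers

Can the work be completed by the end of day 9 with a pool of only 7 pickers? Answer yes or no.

Schedule Job 3@1, Job 1@1, Job 5@5, Job 2@7, Job 4@7, Job 6@4: d1:5  d2:5  d3:5  d4:5  d5:5  d6:5  d7:4  d8:1  d9:0 — peak 5 ≤ 7.

yes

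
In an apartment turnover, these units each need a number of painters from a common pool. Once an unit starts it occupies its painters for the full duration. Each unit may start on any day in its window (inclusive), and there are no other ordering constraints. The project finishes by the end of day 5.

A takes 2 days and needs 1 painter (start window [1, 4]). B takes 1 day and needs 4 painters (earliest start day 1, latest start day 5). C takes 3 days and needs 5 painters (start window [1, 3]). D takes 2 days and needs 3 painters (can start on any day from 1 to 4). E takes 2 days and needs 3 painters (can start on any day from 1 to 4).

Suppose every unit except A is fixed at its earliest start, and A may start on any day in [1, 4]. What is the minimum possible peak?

15

A@1: d1:16  d2:12  d3:5  d4:0  d5:0 → peak 16
A@2: d1:15  d2:12  d3:6  d4:0  d5:0 → peak 15
A@3: d1:15  d2:11  d3:6  d4:1  d5:0 → peak 15
A@4: d1:15  d2:11  d3:5  d4:1  d5:1 → peak 15
Best is A@2, peak 15.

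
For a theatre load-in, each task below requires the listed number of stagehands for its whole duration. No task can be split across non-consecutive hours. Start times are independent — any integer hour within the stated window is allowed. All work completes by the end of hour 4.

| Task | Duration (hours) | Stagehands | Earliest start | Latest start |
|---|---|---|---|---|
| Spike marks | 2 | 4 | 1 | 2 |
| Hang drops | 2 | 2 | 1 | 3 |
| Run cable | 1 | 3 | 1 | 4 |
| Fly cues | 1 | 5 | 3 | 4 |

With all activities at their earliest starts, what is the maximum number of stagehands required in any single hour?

Early-start schedule: Spike marks@1, Hang drops@1, Run cable@1, Fly cues@3.
Load per hour: hour 1: 9, hour 2: 6, hour 3: 5, hour 4: 0.
Peak is 9.

9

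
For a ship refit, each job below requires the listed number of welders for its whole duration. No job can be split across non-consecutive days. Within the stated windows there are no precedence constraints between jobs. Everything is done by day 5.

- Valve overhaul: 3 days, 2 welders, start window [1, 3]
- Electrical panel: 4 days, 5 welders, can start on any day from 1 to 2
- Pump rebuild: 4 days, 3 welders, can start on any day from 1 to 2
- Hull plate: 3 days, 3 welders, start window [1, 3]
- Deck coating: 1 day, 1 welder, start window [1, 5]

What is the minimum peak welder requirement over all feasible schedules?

13

Early-start (Valve overhaul@1, Electrical panel@1, Pump rebuild@1, Hull plate@1, Deck coating@1) gives peak 14: d1:14  d2:13  d3:13  d4:8  d5:0.
Shift Deck coating→4.
Schedule Valve overhaul@1, Electrical panel@1, Pump rebuild@1, Hull plate@1, Deck coating@4: d1:13  d2:13  d3:13  d4:9  d5:0 — peak 13.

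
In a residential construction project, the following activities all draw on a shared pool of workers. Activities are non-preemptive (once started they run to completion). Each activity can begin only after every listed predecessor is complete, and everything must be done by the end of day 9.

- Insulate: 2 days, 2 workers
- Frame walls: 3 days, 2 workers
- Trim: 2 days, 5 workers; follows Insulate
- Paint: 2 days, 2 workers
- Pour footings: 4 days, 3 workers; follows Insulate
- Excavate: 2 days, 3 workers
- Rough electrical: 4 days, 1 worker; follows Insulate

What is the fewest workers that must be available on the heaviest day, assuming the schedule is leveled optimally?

6

Early-start (Insulate@1, Frame walls@1, Trim@3, Paint@1, Pour footings@3, Excavate@1, Rough electrical@3) gives peak 11: d1:9  d2:9  d3:11  d4:9  d5:4  d6:4  d7:0  d8:0  d9:0.
Shift Trim→4, Pour footings→6, Excavate→7.
Schedule Insulate@1, Frame walls@1, Trim@4, Paint@1, Pour footings@6, Excavate@7, Rough electrical@3: d1:6  d2:6  d3:3  d4:6  d5:6  d6:4  d7:6  d8:6  d9:3 — peak 6.
Total worker-days = 46 over 9 days ⇒ peak ≥ ⌈46/9⌉ = 6, so 6 is optimal.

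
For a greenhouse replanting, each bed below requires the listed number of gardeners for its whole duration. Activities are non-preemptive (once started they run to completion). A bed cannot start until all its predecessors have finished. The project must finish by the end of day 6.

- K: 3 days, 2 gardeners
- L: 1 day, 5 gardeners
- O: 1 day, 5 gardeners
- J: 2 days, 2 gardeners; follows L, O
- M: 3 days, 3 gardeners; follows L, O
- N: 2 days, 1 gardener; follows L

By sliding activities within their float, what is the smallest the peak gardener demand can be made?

7

Early-start (K@1, L@1, O@1, J@2, M@2, N@2) gives peak 12: d1:12  d2:8  d3:8  d4:3  d5:0  d6:0.
Shift O→2, J→3, M→3, N→4.
Schedule K@1, L@1, O@2, J@3, M@3, N@4: d1:7  d2:7  d3:7  d4:6  d5:4  d6:0 — peak 7.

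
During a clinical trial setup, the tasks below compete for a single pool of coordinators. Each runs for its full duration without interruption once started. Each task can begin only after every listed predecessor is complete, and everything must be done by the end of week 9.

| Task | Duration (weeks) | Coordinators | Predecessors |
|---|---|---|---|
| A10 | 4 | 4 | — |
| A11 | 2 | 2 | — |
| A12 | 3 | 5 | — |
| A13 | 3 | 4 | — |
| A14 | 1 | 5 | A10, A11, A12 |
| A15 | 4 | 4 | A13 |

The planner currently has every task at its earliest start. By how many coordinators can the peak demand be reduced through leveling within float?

Early-start peak: w1:15  w2:15  w3:13  w4:8  w5:9  w6:4  w7:4  w8:0  w9:0 ⇒ 15.
Leveled (A10@1, A11@1, A12@5, A13@3, A14@8, A15@6): w1:6  w2:6  w3:8  w4:8  w5:9  w6:9  w7:9  w8:9  w9:4 ⇒ 9.
Reduction 15 − 9 = 6.

6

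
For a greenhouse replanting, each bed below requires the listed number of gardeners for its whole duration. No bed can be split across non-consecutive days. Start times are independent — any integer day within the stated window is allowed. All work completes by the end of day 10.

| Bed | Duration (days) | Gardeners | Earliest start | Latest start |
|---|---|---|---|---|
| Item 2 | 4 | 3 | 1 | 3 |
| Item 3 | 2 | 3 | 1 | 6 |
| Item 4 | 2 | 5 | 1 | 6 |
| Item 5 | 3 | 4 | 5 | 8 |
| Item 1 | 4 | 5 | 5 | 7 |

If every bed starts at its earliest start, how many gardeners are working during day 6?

9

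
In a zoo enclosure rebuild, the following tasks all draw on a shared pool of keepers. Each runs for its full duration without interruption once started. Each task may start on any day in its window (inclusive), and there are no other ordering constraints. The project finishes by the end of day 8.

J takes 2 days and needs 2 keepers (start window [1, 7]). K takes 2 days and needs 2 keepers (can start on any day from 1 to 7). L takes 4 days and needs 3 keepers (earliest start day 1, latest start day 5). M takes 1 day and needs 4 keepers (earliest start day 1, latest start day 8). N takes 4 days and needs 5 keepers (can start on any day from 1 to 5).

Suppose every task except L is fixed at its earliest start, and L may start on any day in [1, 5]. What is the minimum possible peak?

13

L@1: d1:16  d2:12  d3:8  d4:8  d5:0  d6:0  d7:0  d8:0 → peak 16
L@2: d1:13  d2:12  d3:8  d4:8  d5:3  d6:0  d7:0  d8:0 → peak 13
L@3: d1:13  d2:9  d3:8  d4:8  d5:3  d6:3  d7:0  d8:0 → peak 13
L@4: d1:13  d2:9  d3:5  d4:8  d5:3  d6:3  d7:3  d8:0 → peak 13
L@5: d1:13  d2:9  d3:5  d4:5  d5:3  d6:3  d7:3  d8:3 → peak 13
Best is L@2, peak 13.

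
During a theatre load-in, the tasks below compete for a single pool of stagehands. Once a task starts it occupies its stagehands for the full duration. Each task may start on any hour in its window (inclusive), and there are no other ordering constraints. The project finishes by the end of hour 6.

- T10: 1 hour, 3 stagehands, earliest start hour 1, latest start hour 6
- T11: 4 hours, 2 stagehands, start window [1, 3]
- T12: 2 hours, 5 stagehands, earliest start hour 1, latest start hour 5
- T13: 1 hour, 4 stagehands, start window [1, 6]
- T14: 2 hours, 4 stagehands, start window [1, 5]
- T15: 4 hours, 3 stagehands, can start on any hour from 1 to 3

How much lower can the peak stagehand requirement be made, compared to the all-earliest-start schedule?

12

Early-start peak: h1:21  h2:14  h3:5  h4:5  h5:0  h6:0 ⇒ 21.
Leveled (T10@1, T11@1, T12@5, T13@1, T14@2, T15@2): h1:9  h2:9  h3:9  h4:5  h5:8  h6:5 ⇒ 9.
Reduction 21 − 9 = 12.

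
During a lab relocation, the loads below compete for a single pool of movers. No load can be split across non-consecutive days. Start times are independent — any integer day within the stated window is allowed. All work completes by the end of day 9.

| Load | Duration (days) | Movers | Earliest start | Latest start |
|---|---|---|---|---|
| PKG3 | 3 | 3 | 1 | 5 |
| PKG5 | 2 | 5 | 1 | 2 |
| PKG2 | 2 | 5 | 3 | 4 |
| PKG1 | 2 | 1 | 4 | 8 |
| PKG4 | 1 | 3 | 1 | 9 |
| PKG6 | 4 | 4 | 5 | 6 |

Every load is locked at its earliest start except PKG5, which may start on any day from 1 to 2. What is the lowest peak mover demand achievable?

11

PKG5@1: d1:11  d2:8  d3:8  d4:6  d5:5  d6:4  d7:4  d8:4  d9:0 → peak 11
PKG5@2: d1:6  d2:8  d3:13  d4:6  d5:5  d6:4  d7:4  d8:4  d9:0 → peak 13
Best is PKG5@1, peak 11.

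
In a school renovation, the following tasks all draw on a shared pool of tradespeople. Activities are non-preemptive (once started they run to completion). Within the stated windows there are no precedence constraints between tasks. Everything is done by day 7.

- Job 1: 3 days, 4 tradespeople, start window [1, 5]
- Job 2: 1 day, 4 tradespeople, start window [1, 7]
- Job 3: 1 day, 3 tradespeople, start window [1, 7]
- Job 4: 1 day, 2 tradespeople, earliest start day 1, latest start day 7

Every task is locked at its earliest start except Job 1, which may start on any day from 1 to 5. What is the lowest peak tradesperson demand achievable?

9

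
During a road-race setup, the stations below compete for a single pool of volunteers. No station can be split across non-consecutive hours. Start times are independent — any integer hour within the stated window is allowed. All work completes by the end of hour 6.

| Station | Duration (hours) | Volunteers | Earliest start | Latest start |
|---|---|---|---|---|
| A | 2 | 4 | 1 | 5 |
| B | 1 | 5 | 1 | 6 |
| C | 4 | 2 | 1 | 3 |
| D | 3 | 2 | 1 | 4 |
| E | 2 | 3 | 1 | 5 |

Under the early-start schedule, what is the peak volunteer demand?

Early-start schedule: A@1, B@1, C@1, D@1, E@1.
Load per hour: hour 1: 16, hour 2: 11, hour 3: 4, hour 4: 2, hour 5: 0, hour 6: 0.
Peak is 16.

16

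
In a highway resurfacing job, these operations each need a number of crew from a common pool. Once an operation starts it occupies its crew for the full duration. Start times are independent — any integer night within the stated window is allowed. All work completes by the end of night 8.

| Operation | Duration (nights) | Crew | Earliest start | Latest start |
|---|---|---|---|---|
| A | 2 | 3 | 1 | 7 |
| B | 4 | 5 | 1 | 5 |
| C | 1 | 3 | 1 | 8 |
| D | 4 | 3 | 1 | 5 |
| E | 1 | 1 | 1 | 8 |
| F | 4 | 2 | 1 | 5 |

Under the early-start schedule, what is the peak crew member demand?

Early-start schedule: A@1, B@1, C@1, D@1, E@1, F@1.
Load per night: night 1: 17, night 2: 13, night 3: 10, night 4: 10, night 5: 0, night 6: 0, night 7: 0, night 8: 0.
Peak is 17.

17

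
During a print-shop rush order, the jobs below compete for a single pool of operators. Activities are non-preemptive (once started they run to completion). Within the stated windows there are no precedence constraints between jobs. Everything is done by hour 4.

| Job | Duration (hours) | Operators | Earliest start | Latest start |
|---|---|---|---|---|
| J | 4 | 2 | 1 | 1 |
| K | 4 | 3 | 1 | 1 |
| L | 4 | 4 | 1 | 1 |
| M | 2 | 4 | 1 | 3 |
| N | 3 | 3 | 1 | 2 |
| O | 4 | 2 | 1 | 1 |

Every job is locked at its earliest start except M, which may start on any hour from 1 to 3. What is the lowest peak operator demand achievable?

M@1: h1:18  h2:18  h3:14  h4:11 → peak 18
M@2: h1:14  h2:18  h3:18  h4:11 → peak 18
M@3: h1:14  h2:14  h3:18  h4:15 → peak 18
Best is M@1, peak 18.

18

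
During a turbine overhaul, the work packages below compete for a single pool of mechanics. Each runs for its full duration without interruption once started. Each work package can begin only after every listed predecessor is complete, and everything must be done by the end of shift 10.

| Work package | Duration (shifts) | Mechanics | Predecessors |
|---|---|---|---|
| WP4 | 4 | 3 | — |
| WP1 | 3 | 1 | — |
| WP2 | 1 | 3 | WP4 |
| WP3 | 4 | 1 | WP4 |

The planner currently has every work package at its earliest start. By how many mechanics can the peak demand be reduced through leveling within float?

1

Early-start peak: s1:4  s2:4  s3:4  s4:3  s5:4  s6:1  s7:1  s8:1  s9:0  s10:0 ⇒ 4.
Leveled (WP4@1, WP1@5, WP2@9, WP3@5): s1:3  s2:3  s3:3  s4:3  s5:2  s6:2  s7:2  s8:1  s9:3  s10:0 ⇒ 3.
Reduction 4 − 3 = 1.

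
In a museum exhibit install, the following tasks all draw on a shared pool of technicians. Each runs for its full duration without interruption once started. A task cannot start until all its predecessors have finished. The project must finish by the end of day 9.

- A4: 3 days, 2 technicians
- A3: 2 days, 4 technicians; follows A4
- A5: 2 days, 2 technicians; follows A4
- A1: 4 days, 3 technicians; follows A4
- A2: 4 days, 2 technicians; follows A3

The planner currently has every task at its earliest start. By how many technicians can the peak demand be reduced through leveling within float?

Early-start peak: d1:2  d2:2  d3:2  d4:9  d5:9  d6:5  d7:5  d8:2  d9:2 ⇒ 9.
Leveled (A4@1, A3@4, A5@4, A1@6, A2@6): d1:2  d2:2  d3:2  d4:6  d5:6  d6:5  d7:5  d8:5  d9:5 ⇒ 6.
Reduction 9 − 6 = 3.

3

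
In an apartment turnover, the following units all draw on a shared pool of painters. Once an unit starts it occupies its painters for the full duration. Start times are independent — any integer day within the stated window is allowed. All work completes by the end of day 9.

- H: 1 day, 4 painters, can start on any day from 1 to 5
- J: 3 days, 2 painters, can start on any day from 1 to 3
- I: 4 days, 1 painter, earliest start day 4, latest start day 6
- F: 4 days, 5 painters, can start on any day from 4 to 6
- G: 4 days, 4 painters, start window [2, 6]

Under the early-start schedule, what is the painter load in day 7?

6

At early start, day 7 has: I, F.
Demand: 1 + 5 = 6.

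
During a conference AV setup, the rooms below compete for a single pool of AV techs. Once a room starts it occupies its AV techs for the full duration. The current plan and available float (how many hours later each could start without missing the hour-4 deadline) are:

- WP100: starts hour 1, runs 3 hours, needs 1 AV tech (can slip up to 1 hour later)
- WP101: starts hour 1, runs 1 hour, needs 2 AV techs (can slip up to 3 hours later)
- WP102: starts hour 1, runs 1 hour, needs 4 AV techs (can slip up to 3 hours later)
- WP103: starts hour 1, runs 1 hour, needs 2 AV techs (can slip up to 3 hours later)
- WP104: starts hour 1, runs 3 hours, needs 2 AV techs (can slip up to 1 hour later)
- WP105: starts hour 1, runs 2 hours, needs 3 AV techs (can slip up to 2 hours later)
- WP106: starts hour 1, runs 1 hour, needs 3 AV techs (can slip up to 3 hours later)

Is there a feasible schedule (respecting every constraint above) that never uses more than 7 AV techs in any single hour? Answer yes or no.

Schedule WP100@1, WP101@1, WP102@1, WP103@4, WP104@2, WP105@2, WP106@4: h1:7  h2:6  h3:6  h4:7 — peak 7 ≤ 7.

yes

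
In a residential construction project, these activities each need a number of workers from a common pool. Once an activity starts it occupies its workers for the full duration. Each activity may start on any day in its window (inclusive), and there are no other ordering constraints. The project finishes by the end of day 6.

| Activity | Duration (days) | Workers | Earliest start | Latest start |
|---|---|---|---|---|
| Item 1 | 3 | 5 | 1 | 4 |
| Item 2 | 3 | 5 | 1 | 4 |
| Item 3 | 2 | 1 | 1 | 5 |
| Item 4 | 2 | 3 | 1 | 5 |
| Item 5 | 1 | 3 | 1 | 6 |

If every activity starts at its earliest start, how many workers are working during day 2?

At early start, day 2 has: Item 1, Item 2, Item 3, Item 4.
Demand: 5 + 5 + 1 + 3 = 14.

14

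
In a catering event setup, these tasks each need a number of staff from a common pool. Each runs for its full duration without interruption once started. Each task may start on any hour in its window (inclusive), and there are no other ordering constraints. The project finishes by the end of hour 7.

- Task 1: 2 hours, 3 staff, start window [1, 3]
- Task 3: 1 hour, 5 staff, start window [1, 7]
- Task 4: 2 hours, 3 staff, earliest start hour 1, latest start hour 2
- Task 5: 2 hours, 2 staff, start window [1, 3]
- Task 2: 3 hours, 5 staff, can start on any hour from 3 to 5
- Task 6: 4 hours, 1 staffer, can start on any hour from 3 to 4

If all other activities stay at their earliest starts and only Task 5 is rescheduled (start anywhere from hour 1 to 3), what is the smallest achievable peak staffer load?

Task 5@1: h1:13  h2:8  h3:6  h4:6  h5:6  h6:1  h7:0 → peak 13
Task 5@2: h1:11  h2:8  h3:8  h4:6  h5:6  h6:1  h7:0 → peak 11
Task 5@3: h1:11  h2:6  h3:8  h4:8  h5:6  h6:1  h7:0 → peak 11
Best is Task 5@2, peak 11.

11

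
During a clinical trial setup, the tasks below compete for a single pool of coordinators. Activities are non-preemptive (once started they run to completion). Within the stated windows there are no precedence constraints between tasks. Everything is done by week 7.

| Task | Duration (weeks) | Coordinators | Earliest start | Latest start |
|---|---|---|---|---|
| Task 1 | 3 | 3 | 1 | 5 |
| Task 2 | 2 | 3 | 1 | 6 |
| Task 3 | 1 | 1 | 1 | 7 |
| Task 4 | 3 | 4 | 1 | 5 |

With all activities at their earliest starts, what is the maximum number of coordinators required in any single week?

11

Early-start schedule: Task 1@1, Task 2@1, Task 3@1, Task 4@1.
Load per week: week 1: 11, week 2: 10, week 3: 7, week 4: 0, week 5: 0, week 6: 0, week 7: 0.
Peak is 11.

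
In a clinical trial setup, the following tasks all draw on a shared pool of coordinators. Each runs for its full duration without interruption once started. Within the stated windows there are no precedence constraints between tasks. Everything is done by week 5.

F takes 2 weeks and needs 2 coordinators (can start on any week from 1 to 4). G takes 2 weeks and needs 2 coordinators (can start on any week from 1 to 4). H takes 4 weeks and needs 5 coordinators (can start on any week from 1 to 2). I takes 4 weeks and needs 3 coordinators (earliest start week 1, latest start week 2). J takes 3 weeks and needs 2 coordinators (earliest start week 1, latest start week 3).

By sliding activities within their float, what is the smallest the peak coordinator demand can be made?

Early-start (F@1, G@1, H@1, I@1, J@1) gives peak 14: w1:14  w2:14  w3:10  w4:8  w5:0.
Shift J→3.
Schedule F@1, G@1, H@1, I@1, J@3: w1:12  w2:12  w3:10  w4:10  w5:2 — peak 12.

12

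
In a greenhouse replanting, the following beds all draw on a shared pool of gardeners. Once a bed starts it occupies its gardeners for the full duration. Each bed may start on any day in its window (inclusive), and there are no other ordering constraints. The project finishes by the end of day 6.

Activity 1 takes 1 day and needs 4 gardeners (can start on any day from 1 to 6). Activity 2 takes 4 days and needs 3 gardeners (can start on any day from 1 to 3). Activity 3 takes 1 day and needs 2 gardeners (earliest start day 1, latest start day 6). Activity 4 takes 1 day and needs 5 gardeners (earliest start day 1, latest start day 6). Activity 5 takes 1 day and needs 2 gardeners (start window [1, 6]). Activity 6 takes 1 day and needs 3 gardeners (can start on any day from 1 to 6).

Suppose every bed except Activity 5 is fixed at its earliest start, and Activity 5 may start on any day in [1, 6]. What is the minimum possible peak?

17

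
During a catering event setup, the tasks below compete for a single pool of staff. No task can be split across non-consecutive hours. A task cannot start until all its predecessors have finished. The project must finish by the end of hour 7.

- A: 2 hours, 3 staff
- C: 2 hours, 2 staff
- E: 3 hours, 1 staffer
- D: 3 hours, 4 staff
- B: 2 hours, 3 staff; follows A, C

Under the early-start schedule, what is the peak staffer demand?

10

Early-start schedule: A@1, C@1, E@1, D@1, B@3.
Load per hour: hour 1: 10, hour 2: 10, hour 3: 8, hour 4: 3, hour 5: 0, hour 6: 0, hour 7: 0.
Peak is 10.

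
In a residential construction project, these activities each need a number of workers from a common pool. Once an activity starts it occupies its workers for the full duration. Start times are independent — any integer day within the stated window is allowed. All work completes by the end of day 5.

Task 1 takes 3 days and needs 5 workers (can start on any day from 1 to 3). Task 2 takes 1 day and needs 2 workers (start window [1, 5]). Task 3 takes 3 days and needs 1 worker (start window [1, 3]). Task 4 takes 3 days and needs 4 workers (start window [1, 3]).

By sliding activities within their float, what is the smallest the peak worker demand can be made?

10

Early-start (Task 1@1, Task 2@1, Task 3@1, Task 4@1) gives peak 12: d1:12  d2:10  d3:10  d4:0  d5:0.
Shift Task 4→2.
Schedule Task 1@1, Task 2@1, Task 3@1, Task 4@2: d1:8  d2:10  d3:10  d4:4  d5:0 — peak 10.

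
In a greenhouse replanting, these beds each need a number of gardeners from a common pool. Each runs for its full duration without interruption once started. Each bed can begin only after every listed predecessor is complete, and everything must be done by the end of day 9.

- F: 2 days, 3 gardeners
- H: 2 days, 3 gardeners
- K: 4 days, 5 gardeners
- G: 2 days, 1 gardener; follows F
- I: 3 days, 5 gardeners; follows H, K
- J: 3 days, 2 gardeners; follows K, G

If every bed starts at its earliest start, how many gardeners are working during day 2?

At early start, day 2 has: F, H, K.
Demand: 3 + 3 + 5 = 11.

11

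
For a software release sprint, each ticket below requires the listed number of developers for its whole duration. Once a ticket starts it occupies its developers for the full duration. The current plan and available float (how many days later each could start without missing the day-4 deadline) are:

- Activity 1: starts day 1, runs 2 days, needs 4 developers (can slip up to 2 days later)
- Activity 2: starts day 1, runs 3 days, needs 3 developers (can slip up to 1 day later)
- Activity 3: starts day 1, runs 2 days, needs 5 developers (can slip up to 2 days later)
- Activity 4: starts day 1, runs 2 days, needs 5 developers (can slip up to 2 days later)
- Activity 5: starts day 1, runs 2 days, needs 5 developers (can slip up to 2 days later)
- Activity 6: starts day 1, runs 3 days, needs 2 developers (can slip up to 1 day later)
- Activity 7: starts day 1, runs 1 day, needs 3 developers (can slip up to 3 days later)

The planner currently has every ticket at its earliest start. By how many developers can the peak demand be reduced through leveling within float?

Early-start peak: d1:27  d2:24  d3:5  d4:0 ⇒ 27.
Leveled (Activity 1@1, Activity 2@1, Activity 3@1, Activity 4@3, Activity 5@3, Activity 6@1, Activity 7@4): d1:14  d2:14  d3:15  d4:13 ⇒ 15.
Reduction 27 − 15 = 12.

12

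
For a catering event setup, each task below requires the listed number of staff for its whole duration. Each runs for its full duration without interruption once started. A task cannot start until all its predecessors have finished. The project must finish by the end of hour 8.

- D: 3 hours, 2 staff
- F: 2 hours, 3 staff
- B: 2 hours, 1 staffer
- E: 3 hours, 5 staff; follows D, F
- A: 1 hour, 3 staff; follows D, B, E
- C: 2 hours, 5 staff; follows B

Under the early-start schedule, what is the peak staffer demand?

Early-start schedule: D@1, F@1, B@1, E@4, A@7, C@3.
Load per hour: hour 1: 6, hour 2: 6, hour 3: 7, hour 4: 10, hour 5: 5, hour 6: 5, hour 7: 3, hour 8: 0.
Peak is 10.

10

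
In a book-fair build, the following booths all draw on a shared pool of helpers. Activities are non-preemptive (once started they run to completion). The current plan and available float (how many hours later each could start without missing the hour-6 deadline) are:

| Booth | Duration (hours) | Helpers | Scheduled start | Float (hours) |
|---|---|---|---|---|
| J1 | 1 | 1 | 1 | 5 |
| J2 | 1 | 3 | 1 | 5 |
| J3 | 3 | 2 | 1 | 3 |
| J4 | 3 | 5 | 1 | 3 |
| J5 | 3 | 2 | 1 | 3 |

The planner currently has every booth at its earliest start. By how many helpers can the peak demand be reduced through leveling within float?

Early-start peak: h1:13  h2:9  h3:9  h4:0  h5:0  h6:0 ⇒ 13.
Leveled (J1@1, J2@1, J3@1, J4@2, J5@4): h1:6  h2:7  h3:7  h4:7  h5:2  h6:2 ⇒ 7.
Reduction 13 − 7 = 6.

6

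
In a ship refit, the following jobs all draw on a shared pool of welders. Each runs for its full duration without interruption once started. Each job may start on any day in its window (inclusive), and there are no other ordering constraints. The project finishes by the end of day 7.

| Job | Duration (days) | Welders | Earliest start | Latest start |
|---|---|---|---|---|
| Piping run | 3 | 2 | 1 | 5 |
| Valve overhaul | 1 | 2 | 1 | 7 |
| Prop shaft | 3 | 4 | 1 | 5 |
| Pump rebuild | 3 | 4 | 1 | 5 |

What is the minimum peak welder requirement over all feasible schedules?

6

Early-start (Piping run@1, Valve overhaul@1, Prop shaft@1, Pump rebuild@1) gives peak 12: d1:12  d2:10  d3:10  d4:0  d5:0  d6:0  d7:0.
Shift Prop shaft→2, Pump rebuild→5.
Schedule Piping run@1, Valve overhaul@1, Prop shaft@2, Pump rebuild@5: d1:4  d2:6  d3:6  d4:4  d5:4  d6:4  d7:4 — peak 6.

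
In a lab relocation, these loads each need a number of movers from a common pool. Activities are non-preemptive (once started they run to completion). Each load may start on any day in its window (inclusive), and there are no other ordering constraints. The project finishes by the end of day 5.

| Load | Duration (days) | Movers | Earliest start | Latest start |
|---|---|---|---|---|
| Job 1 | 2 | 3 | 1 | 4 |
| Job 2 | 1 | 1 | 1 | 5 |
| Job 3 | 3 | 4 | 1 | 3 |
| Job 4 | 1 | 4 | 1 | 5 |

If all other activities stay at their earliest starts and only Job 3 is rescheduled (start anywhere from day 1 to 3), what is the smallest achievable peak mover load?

Job 3@1: d1:12  d2:7  d3:4  d4:0  d5:0 → peak 12
Job 3@2: d1:8  d2:7  d3:4  d4:4  d5:0 → peak 8
Job 3@3: d1:8  d2:3  d3:4  d4:4  d5:4 → peak 8
Best is Job 3@2, peak 8.

8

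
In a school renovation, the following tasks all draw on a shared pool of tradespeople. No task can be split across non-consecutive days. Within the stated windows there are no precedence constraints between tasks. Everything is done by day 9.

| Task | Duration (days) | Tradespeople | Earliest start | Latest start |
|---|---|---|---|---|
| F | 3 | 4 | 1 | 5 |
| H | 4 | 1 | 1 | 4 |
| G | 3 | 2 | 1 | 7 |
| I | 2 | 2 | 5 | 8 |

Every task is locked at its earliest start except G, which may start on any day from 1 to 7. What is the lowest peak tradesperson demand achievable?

G@1: d1:7  d2:7  d3:7  d4:1  d5:2  d6:2  d7:0  d8:0  d9:0 → peak 7
G@2: d1:5  d2:7  d3:7  d4:3  d5:2  d6:2  d7:0  d8:0  d9:0 → peak 7
G@3: d1:5  d2:5  d3:7  d4:3  d5:4  d6:2  d7:0  d8:0  d9:0 → peak 7
G@4: d1:5  d2:5  d3:5  d4:3  d5:4  d6:4  d7:0  d8:0  d9:0 → peak 5
G@5: d1:5  d2:5  d3:5  d4:1  d5:4  d6:4  d7:2  d8:0  d9:0 → peak 5
G@6: d1:5  d2:5  d3:5  d4:1  d5:2  d6:4  d7:2  d8:2  d9:0 → peak 5
G@7: d1:5  d2:5  d3:5  d4:1  d5:2  d6:2  d7:2  d8:2  d9:2 → peak 5
Best is G@4, peak 5.

5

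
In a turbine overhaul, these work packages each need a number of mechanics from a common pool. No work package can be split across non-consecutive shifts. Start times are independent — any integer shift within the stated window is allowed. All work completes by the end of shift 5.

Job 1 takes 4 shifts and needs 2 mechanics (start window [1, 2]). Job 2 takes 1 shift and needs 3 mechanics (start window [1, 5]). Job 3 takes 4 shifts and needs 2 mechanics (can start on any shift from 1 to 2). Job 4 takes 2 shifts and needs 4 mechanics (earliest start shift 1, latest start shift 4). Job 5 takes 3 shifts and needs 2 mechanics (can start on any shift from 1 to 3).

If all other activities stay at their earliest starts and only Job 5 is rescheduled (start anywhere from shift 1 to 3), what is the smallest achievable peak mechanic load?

11

Job 5@1: s1:13  s2:10  s3:6  s4:4  s5:0 → peak 13
Job 5@2: s1:11  s2:10  s3:6  s4:6  s5:0 → peak 11
Job 5@3: s1:11  s2:8  s3:6  s4:6  s5:2 → peak 11
Best is Job 5@2, peak 11.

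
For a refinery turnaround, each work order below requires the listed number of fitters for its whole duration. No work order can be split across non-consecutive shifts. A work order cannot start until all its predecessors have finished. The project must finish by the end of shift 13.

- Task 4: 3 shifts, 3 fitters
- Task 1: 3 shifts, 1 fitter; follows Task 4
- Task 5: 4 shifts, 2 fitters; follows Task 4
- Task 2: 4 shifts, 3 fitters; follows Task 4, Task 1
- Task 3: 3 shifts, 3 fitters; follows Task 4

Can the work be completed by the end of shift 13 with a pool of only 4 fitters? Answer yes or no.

no

The minimum achievable peak is 5; 4 < 5, so no feasible schedule stays within the cap.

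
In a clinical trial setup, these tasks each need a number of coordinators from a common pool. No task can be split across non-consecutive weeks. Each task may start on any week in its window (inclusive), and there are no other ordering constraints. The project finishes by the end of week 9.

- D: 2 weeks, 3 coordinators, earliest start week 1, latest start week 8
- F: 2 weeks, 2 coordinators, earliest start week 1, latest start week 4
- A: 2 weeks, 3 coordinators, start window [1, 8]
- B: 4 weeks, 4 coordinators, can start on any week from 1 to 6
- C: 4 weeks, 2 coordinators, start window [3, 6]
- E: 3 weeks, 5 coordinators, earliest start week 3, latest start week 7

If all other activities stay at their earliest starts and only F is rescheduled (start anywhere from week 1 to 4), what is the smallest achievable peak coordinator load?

12

F@1: w1:12  w2:12  w3:11  w4:11  w5:7  w6:2  w7:0  w8:0  w9:0 → peak 12
F@2: w1:10  w2:12  w3:13  w4:11  w5:7  w6:2  w7:0  w8:0  w9:0 → peak 13
F@3: w1:10  w2:10  w3:13  w4:13  w5:7  w6:2  w7:0  w8:0  w9:0 → peak 13
F@4: w1:10  w2:10  w3:11  w4:13  w5:9  w6:2  w7:0  w8:0  w9:0 → peak 13
Best is F@1, peak 12.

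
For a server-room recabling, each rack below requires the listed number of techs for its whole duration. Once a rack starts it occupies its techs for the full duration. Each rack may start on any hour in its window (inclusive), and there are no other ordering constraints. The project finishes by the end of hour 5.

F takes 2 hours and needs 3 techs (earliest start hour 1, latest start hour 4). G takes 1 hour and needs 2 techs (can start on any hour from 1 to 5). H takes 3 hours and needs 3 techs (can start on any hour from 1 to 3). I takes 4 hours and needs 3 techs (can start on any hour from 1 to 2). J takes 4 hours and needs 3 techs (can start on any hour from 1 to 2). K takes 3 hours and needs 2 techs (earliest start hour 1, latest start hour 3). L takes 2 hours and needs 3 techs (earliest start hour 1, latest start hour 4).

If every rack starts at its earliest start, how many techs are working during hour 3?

11

At early start, hour 3 has: H, I, J, K.
Demand: 3 + 3 + 3 + 2 = 11.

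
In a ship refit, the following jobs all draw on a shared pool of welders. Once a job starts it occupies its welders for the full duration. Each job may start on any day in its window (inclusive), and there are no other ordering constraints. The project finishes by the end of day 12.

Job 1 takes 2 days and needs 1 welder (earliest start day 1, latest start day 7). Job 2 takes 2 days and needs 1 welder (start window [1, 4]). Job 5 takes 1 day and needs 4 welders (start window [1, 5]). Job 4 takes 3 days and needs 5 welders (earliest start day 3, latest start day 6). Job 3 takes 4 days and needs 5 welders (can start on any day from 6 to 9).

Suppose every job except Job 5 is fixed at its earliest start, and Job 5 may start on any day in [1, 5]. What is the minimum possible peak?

Job 5@1: d1:6  d2:2  d3:5  d4:5  d5:5  d6:5  d7:5  d8:5  d9:5  d10:0  d11:0  d12:0 → peak 6
Job 5@2: d1:2  d2:6  d3:5  d4:5  d5:5  d6:5  d7:5  d8:5  d9:5  d10:0  d11:0  d12:0 → peak 6
Job 5@3: d1:2  d2:2  d3:9  d4:5  d5:5  d6:5  d7:5  d8:5  d9:5  d10:0  d11:0  d12:0 → peak 9
Job 5@4: d1:2  d2:2  d3:5  d4:9  d5:5  d6:5  d7:5  d8:5  d9:5  d10:0  d11:0  d12:0 → peak 9
Job 5@5: d1:2  d2:2  d3:5  d4:5  d5:9  d6:5  d7:5  d8:5  d9:5  d10:0  d11:0  d12:0 → peak 9
Best is Job 5@1, peak 6.

6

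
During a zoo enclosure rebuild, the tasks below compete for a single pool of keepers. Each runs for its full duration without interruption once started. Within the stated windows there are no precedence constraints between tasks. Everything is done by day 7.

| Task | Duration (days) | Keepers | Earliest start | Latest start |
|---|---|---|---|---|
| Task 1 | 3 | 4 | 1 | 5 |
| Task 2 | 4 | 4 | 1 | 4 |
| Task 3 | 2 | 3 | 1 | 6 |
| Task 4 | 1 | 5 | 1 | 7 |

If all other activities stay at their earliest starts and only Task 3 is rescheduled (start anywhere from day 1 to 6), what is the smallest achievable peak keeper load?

Task 3@1: d1:16  d2:11  d3:8  d4:4  d5:0  d6:0  d7:0 → peak 16
Task 3@2: d1:13  d2:11  d3:11  d4:4  d5:0  d6:0  d7:0 → peak 13
Task 3@3: d1:13  d2:8  d3:11  d4:7  d5:0  d6:0  d7:0 → peak 13
Task 3@4: d1:13  d2:8  d3:8  d4:7  d5:3  d6:0  d7:0 → peak 13
Task 3@5: d1:13  d2:8  d3:8  d4:4  d5:3  d6:3  d7:0 → peak 13
Task 3@6: d1:13  d2:8  d3:8  d4:4  d5:0  d6:3  d7:3 → peak 13
Best is Task 3@2, peak 13.

13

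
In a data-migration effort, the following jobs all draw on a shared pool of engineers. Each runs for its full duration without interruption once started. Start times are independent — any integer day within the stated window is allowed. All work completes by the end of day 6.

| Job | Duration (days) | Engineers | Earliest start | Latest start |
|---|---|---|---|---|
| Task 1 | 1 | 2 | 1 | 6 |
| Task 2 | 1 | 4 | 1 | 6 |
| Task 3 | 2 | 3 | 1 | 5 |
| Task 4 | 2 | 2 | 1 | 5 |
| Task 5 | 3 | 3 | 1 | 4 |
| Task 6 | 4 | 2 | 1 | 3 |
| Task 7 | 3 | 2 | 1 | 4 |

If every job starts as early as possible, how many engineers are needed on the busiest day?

18

Early-start schedule: Task 1@1, Task 2@1, Task 3@1, Task 4@1, Task 5@1, Task 6@1, Task 7@1.
Load per day: day 1: 18, day 2: 12, day 3: 7, day 4: 2, day 5: 0, day 6: 0.
Peak is 18.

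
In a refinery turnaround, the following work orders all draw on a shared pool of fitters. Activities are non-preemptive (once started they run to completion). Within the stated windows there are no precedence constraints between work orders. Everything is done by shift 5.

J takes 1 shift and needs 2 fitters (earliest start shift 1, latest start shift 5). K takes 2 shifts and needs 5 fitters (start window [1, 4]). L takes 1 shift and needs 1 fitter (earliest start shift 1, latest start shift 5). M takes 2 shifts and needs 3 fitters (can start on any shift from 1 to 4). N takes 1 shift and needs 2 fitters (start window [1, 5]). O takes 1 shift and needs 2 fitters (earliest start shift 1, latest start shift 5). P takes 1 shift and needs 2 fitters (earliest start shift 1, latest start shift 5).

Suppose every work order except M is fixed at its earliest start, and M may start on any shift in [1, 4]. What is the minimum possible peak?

14

M@1: s1:17  s2:8  s3:0  s4:0  s5:0 → peak 17
M@2: s1:14  s2:8  s3:3  s4:0  s5:0 → peak 14
M@3: s1:14  s2:5  s3:3  s4:3  s5:0 → peak 14
M@4: s1:14  s2:5  s3:0  s4:3  s5:3 → peak 14
Best is M@2, peak 14.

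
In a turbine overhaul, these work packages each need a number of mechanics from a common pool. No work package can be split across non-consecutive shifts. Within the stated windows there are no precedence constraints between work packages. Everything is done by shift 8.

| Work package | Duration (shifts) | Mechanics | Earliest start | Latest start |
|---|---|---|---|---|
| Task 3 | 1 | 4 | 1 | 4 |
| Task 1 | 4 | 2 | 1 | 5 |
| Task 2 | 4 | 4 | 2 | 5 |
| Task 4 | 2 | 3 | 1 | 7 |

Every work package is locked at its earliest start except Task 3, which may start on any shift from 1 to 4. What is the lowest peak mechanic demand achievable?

Task 3@1: s1:9  s2:9  s3:6  s4:6  s5:4  s6:0  s7:0  s8:0 → peak 9
Task 3@2: s1:5  s2:13  s3:6  s4:6  s5:4  s6:0  s7:0  s8:0 → peak 13
Task 3@3: s1:5  s2:9  s3:10  s4:6  s5:4  s6:0  s7:0  s8:0 → peak 10
Task 3@4: s1:5  s2:9  s3:6  s4:10  s5:4  s6:0  s7:0  s8:0 → peak 10
Best is Task 3@1, peak 9.

9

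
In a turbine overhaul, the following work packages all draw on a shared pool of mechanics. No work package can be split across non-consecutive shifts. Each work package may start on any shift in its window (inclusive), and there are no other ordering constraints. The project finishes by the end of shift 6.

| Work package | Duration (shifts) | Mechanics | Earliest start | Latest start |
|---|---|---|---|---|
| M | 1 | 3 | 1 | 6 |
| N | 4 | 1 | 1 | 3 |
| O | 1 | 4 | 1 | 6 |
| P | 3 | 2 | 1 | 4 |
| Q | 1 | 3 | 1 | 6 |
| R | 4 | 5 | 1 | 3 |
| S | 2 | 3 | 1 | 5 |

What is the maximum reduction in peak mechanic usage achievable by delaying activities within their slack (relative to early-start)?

13

Early-start peak: s1:21  s2:11  s3:8  s4:6  s5:0  s6:0 ⇒ 21.
Leveled (M@1, N@1, O@1, P@2, Q@2, R@3, S@5): s1:8  s2:6  s3:8  s4:8  s5:8  s6:8 ⇒ 8.
Reduction 21 − 8 = 13.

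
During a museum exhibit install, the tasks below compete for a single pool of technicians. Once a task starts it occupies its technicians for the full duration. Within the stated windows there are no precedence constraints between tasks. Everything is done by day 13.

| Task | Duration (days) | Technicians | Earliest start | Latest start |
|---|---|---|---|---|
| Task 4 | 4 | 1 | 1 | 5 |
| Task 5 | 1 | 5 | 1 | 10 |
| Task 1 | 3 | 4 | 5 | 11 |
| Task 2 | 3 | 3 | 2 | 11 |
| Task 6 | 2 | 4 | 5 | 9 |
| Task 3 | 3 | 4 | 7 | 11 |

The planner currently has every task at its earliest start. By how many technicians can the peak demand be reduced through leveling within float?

Early-start peak: d1:6  d2:4  d3:4  d4:4  d5:8  d6:8  d7:8  d8:4  d9:4  d10:0  d11:0  d12:0  d13:0 ⇒ 8.
Leveled (Task 4@1, Task 5@5, Task 1@6, Task 2@2, Task 6@9, Task 3@11): d1:1  d2:4  d3:4  d4:4  d5:5  d6:4  d7:4  d8:4  d9:4  d10:4  d11:4  d12:4  d13:4 ⇒ 5.
Reduction 8 − 5 = 3.

3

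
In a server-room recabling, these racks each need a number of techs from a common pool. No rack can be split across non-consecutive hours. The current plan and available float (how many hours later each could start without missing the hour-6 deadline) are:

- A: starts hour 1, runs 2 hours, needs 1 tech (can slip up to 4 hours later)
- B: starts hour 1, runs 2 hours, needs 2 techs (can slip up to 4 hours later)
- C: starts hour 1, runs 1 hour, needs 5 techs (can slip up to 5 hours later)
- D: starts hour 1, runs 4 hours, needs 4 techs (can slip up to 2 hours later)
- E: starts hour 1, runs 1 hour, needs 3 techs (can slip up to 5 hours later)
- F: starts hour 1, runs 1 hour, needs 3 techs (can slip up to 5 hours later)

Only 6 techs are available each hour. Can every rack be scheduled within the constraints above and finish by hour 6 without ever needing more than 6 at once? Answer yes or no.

yes

Schedule A@1, B@3, C@1, D@2, E@6, F@6: h1:6  h2:5  h3:6  h4:6  h5:4  h6:6 — peak 6 ≤ 6.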